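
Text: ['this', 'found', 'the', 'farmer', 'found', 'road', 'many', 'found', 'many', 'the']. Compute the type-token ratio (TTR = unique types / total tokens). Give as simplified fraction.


Tokens: 10
Unique types: ('farmer', 'found', 'many', 'road', 'the', 'this') = 6
TTR = 6/10
Simplify: divide both by 2 -> 3/5
TTR = 3/5

3/5


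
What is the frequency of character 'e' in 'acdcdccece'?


Scanning 'acdcdccece' for 'e':
  Position 7: 'e' -> MATCH (count: 1)
  Position 9: 'e' -> MATCH (count: 2)
Total occurrences of 'e': 2

2


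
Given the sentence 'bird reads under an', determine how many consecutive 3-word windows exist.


Word trigrams from [4] words:
  Trigram 1: (bird reads under)
  Trigram 2: (reads under an)
Total word trigrams: 4 - 2 = 2

2


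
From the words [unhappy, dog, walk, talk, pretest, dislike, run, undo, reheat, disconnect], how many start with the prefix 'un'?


Checking each word for prefix 'un':
  'unhappy' -> YES, starts with 'un' (count: 1)
  'dog' -> no (count: 1)
  'walk' -> no (count: 1)
  'talk' -> no (count: 1)
  'pretest' -> no (count: 1)
  'dislike' -> no (count: 1)
  'run' -> no (count: 1)
  'undo' -> YES, starts with 'un' (count: 2)
  'reheat' -> no (count: 2)
  'disconnect' -> no (count: 2)
Total with prefix 'un': 2

2


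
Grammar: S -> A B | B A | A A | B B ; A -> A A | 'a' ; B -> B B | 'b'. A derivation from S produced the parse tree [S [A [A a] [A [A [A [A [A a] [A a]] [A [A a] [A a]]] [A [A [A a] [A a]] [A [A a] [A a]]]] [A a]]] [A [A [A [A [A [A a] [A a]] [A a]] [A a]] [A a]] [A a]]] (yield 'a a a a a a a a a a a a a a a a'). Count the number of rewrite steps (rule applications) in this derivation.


Every bracketed nonterminal node [X ...] in the tree is produced by exactly one rule application.
Reading the tree off as a leftmost derivation:
  Step 1: S  =>  A A   (applied S -> A A)
  Step 2: A A  =>  A A A   (applied A -> A A)
  Step 3: A A A  =>  a A A   (applied A -> a)
  Step 4: a A A  =>  a A A A   (applied A -> A A)
  Step 5: a A A A  =>  a A A A A   (applied A -> A A)
  Step 6: a A A A A  =>  a A A A A A   (applied A -> A A)
  Step 7: a A A A A A  =>  a A A A A A A   (applied A -> A A)
  Step 8: a A A A A A A  =>  a a A A A A A   (applied A -> a)
  Step 9: a a A A A A A  =>  a a a A A A A   (applied A -> a)
  Step 10: a a a A A A A  =>  a a a A A A A A   (applied A -> A A)
  Step 11: a a a A A A A A  =>  a a a a A A A A   (applied A -> a)
  Step 12: a a a a A A A A  =>  a a a a a A A A   (applied A -> a)
  Step 13: a a a a a A A A  =>  a a a a a A A A A   (applied A -> A A)
  Step 14: a a a a a A A A A  =>  a a a a a A A A A A   (applied A -> A A)
  Step 15: a a a a a A A A A A  =>  a a a a a a A A A A   (applied A -> a)
  Step 16: a a a a a a A A A A  =>  a a a a a a a A A A   (applied A -> a)
  Step 17: a a a a a a a A A A  =>  a a a a a a a A A A A   (applied A -> A A)
  Step 18: a a a a a a a A A A A  =>  a a a a a a a a A A A   (applied A -> a)
  Step 19: a a a a a a a a A A A  =>  a a a a a a a a a A A   (applied A -> a)
  Step 20: a a a a a a a a a A A  =>  a a a a a a a a a a A   (applied A -> a)
  Step 21: a a a a a a a a a a A  =>  a a a a a a a a a a A A   (applied A -> A A)
  Step 22: a a a a a a a a a a A A  =>  a a a a a a a a a a A A A   (applied A -> A A)
  Step 23: a a a a a a a a a a A A A  =>  a a a a a a a a a a A A A A   (applied A -> A A)
  Step 24: a a a a a a a a a a A A A A  =>  a a a a a a a a a a A A A A A   (applied A -> A A)
  Step 25: a a a a a a a a a a A A A A A  =>  a a a a a a a a a a A A A A A A   (applied A -> A A)
  Step 26: a a a a a a a a a a A A A A A A  =>  a a a a a a a a a a a A A A A A   (applied A -> a)
  Step 27: a a a a a a a a a a a A A A A A  =>  a a a a a a a a a a a a A A A A   (applied A -> a)
  Step 28: a a a a a a a a a a a a A A A A  =>  a a a a a a a a a a a a a A A A   (applied A -> a)
  Step 29: a a a a a a a a a a a a a A A A  =>  a a a a a a a a a a a a a a A A   (applied A -> a)
  Step 30: a a a a a a a a a a a a a a A A  =>  a a a a a a a a a a a a a a a A   (applied A -> a)
  Step 31: a a a a a a a a a a a a a a a A  =>  a a a a a a a a a a a a a a a a   (applied A -> a)
Final yield: a a a a a a a a a a a a a a a a
Total rewrite steps: 31

31


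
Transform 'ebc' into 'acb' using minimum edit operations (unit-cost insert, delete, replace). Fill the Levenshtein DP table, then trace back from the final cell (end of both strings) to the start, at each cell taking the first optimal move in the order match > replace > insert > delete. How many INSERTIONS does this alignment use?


Edit distance = 3. Backtracking from cell (3, 3) with preference match > replace > insert > delete,
then listing the resulting alignment 'ebc' -> 'acb' left to right:
  Step 1: replace e->a
  Step 2: replace b->c
  Step 3: replace c->b
Total insertions: 0

0


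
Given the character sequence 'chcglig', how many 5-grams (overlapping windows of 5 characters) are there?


String 'chcglig' has length L = 7.
Number of overlapping n-grams = L - n + 1
Substituting: 7 - 5 + 1 = 3

3


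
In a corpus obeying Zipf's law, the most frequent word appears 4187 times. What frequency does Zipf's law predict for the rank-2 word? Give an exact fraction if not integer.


Zipf's law: freq(rank) = f1 / rank
f1 = 4187, rank = 2
freq = 4187 / 2
GCD(4187, 2) = 1
Simplified: 4187/2

4187/2


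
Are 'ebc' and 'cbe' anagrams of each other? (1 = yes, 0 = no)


Sort characters of 'ebc': 'bce'
Sort characters of 'cbe': 'bce'
Sorted forms match -> they ARE anagrams
Result: 1

1


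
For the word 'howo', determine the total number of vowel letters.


Scanning each character of 'howo':
  Position 1: 'h' -> consonant (running count: 0)
  Position 2: 'o' -> vowel (running count: 1)
  Position 3: 'w' -> consonant (running count: 1)
  Position 4: 'o' -> vowel (running count: 2)
Total vowels: 2

2


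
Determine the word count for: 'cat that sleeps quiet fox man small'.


Counting words by splitting on spaces:
  Word 1: 'cat'
  Word 2: 'that'
  Word 3: 'sleeps'
  Word 4: 'quiet'
  Word 5: 'fox'
  Word 6: 'man'
  Word 7: 'small'
Total words: 7

7


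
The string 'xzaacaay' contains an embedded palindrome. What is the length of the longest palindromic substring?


Scanning 'xzaacaay' for palindromic substrings.
Substring at positions 2-6: 'aacaa'.
Check: reverse('aacaa') = 'aacaa' -> palindrome confirmed.
Neighbouring characters ('z' / 'y') break symmetry, so it cannot extend further.
No longer palindromic substring exists; longest length = 5

5


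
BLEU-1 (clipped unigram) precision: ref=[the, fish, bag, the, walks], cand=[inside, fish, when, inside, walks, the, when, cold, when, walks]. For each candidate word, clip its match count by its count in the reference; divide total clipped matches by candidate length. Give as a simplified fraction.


Reference word counts: {'bag': 1, 'fish': 1, 'the': 2, 'walks': 1}
Checking each candidate word (with clipping):
  'inside' -> not in reference -> no match (matches: 0)
  'fish' -> in reference (ref count 1, used 1/1) -> match (matches: 1)
  'when' -> not in reference -> no match (matches: 1)
  'inside' -> not in reference -> no match (matches: 1)
  'walks' -> in reference (ref count 1, used 1/1) -> match (matches: 2)
  'the' -> in reference (ref count 2, used 1/2) -> match (matches: 3)
  'when' -> not in reference -> no match (matches: 3)
  'cold' -> not in reference -> no match (matches: 3)
  'when' -> not in reference -> no match (matches: 3)
  'walks' -> ref count 1 already used up (1/1) -> clipped, no match (matches: 3)
Clipped matches: 3, Candidate length: 10
Precision = 3/10

3/10


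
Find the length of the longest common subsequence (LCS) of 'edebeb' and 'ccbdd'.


DP table for LCS of 'edebeb' and 'ccbdd':
       c  c  b  d  d
    0  0  0  0  0  0
  e 0  0  0  0  0  0
  d 0  0  0  0  1  1
  e 0  0  0  0  1  1
  b 0  0  0  1  1  1
  e 0  0  0  1  1  1
  b 0  0  0  1  1  1
LCS: 'd'
LCS length = 1

1


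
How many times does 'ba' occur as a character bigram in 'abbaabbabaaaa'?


Scanning 'abbaabbabaaaa' for bigram 'ba':
  Position 0: 'ab' -> no
  Position 1: 'bb' -> no
  Position 2: 'ba' -> MATCH
  Position 3: 'aa' -> no
  Position 4: 'ab' -> no
  Position 5: 'bb' -> no
  Position 6: 'ba' -> MATCH
  Position 7: 'ab' -> no
  Position 8: 'ba' -> MATCH
  Position 9: 'aa' -> no
  Position 10: 'aa' -> no
  Position 11: 'aa' -> no
Total matches: 3

3


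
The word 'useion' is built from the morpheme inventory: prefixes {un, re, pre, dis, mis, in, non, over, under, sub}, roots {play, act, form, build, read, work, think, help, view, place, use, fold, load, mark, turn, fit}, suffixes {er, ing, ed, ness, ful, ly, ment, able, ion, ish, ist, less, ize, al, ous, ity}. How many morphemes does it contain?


Segmenting 'useion' against the inventory:
  'use' -> root (morpheme 1)
  'ion' -> suffix (morpheme 2)
Total morphemes: 2

2


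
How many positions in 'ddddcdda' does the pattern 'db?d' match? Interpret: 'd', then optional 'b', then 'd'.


Pattern: db?d means 'd', then optional 'b', then 'd'.
Scanning 'ddddcdda' position-by-position:
  Pos 0: window 'ddd' -> MATCH
  Pos 1: window 'ddd' -> MATCH
  Pos 2: window 'ddc' -> MATCH
  Pos 3: window 'dcd' -> no
  Pos 4: window 'cdd' -> no
  Pos 5: window 'dda' -> MATCH
  Pos 6: window 'da' -> no
  Pos 7: window 'a' -> no
Total matches: 4

4


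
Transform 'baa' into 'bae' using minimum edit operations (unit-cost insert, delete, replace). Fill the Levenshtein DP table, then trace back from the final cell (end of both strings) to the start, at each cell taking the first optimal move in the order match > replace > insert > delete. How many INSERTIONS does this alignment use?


Edit distance = 1. Backtracking from cell (3, 3) with preference match > replace > insert > delete,
then listing the resulting alignment 'baa' -> 'bae' left to right:
  Step 1: keep 'b'
  Step 2: keep 'a'
  Step 3: replace a->e
Total insertions: 0

0


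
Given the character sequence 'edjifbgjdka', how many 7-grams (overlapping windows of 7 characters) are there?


String 'edjifbgjdka' has length L = 11.
Number of overlapping n-grams = L - n + 1
Substituting: 11 - 7 + 1 = 5

5


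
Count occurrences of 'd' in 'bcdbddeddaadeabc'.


Scanning 'bcdbddeddaadeabc' for 'd':
  Position 2: 'd' -> MATCH (count: 1)
  Position 4: 'd' -> MATCH (count: 2)
  Position 5: 'd' -> MATCH (count: 3)
  Position 7: 'd' -> MATCH (count: 4)
  Position 8: 'd' -> MATCH (count: 5)
  Position 11: 'd' -> MATCH (count: 6)
Total occurrences of 'd': 6

6


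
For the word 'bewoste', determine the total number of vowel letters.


Scanning each character of 'bewoste':
  Position 1: 'b' -> consonant (running count: 0)
  Position 2: 'e' -> vowel (running count: 1)
  Position 3: 'w' -> consonant (running count: 1)
  Position 4: 'o' -> vowel (running count: 2)
  Position 5: 's' -> consonant (running count: 2)
  Position 6: 't' -> consonant (running count: 2)
  Position 7: 'e' -> vowel (running count: 3)
Total vowels: 3

3


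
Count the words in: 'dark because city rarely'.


Counting words by splitting on spaces:
  Word 1: 'dark'
  Word 2: 'because'
  Word 3: 'city'
  Word 4: 'rarely'
Total words: 4

4


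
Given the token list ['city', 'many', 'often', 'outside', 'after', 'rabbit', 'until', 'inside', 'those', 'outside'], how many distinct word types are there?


Listing all tokens and tracking unique types:
  Token 1: 'city' -> NEW (unique so far: 1)
  Token 2: 'many' -> NEW (unique so far: 2)
  Token 3: 'often' -> NEW (unique so far: 3)
  Token 4: 'outside' -> NEW (unique so far: 4)
  Token 5: 'after' -> NEW (unique so far: 5)
  Token 6: 'rabbit' -> NEW (unique so far: 6)
  Token 7: 'until' -> NEW (unique so far: 7)
  Token 8: 'inside' -> NEW (unique so far: 8)
  Token 9: 'those' -> NEW (unique so far: 9)
  Token 10: 'outside' -> duplicate (unique so far: 9)
Unique types: ('after', 'city', 'inside', 'many', 'often', 'outside', 'rabbit', 'those', 'until')
Vocabulary size: 9

9


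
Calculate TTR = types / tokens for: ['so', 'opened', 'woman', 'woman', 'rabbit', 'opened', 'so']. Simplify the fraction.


Tokens: 7
Unique types: ('opened', 'rabbit', 'so', 'woman') = 4
TTR = 4/7
Already in lowest terms.

4/7


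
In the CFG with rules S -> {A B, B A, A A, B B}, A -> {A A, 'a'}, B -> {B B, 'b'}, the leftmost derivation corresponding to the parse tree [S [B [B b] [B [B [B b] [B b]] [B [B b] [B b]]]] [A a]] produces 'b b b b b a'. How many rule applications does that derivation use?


Every bracketed nonterminal node [X ...] in the tree is produced by exactly one rule application.
Reading the tree off as a leftmost derivation:
  Step 1: S  =>  B A   (applied S -> B A)
  Step 2: B A  =>  B B A   (applied B -> B B)
  Step 3: B B A  =>  b B A   (applied B -> b)
  Step 4: b B A  =>  b B B A   (applied B -> B B)
  Step 5: b B B A  =>  b B B B A   (applied B -> B B)
  Step 6: b B B B A  =>  b b B B A   (applied B -> b)
  Step 7: b b B B A  =>  b b b B A   (applied B -> b)
  Step 8: b b b B A  =>  b b b B B A   (applied B -> B B)
  Step 9: b b b B B A  =>  b b b b B A   (applied B -> b)
  Step 10: b b b b B A  =>  b b b b b A   (applied B -> b)
  Step 11: b b b b b A  =>  b b b b b a   (applied A -> a)
Final yield: b b b b b a
Total rewrite steps: 11

11


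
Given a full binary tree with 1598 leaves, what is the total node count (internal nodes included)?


Leaf nodes (terminals): 1598
Internal nodes = n - 1 = 1598 - 1 = 1597
Total = leaves + internal = 1598 + 1597 = 3195

3195


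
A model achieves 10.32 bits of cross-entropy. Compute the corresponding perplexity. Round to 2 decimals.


Perplexity formula: PP = 2^H
H = 10.32
PP = 2^10.32
Decompose: 2^10.32 = 2^10 * 2^0.32
2^10 = 1024, 2^0.32 ~ 1.2483305
PP ~ 1024 * 1.2483305 = 1278.2904320
Rounded to 2 decimals: 1278.29

1278.29


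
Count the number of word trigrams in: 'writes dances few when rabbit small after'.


Word trigrams from [7] words:
  Trigram 1: (writes dances few)
  Trigram 2: (dances few when)
  Trigram 3: (few when rabbit)
  Trigram 4: (when rabbit small)
  Trigram 5: (rabbit small after)
Total word trigrams: 7 - 2 = 5

5


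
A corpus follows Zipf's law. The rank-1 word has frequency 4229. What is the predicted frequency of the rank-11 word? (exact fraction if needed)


Zipf's law: freq(rank) = f1 / rank
f1 = 4229, rank = 11
freq = 4229 / 11
GCD(4229, 11) = 1
Simplified: 4229/11

4229/11


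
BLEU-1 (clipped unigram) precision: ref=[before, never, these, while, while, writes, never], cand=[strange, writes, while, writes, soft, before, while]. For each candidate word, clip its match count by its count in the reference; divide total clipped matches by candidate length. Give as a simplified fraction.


Reference word counts: {'before': 1, 'never': 2, 'these': 1, 'while': 2, 'writes': 1}
Checking each candidate word (with clipping):
  'strange' -> not in reference -> no match (matches: 0)
  'writes' -> in reference (ref count 1, used 1/1) -> match (matches: 1)
  'while' -> in reference (ref count 2, used 1/2) -> match (matches: 2)
  'writes' -> ref count 1 already used up (1/1) -> clipped, no match (matches: 2)
  'soft' -> not in reference -> no match (matches: 2)
  'before' -> in reference (ref count 1, used 1/1) -> match (matches: 3)
  'while' -> in reference (ref count 2, used 2/2) -> match (matches: 4)
Clipped matches: 4, Candidate length: 7
Precision = 4/7

4/7


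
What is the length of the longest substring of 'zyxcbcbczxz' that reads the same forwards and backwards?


Scanning 'zyxcbcbczxz' for palindromic substrings.
Substring at positions 3-7: 'cbcbc'.
Check: reverse('cbcbc') = 'cbcbc' -> palindrome confirmed.
Neighbouring characters ('x' / 'z') break symmetry, so it cannot extend further.
No longer palindromic substring exists; longest length = 5

5


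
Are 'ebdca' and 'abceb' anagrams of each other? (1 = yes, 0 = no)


Sort characters of 'ebdca': 'abcde'
Sort characters of 'abceb': 'abbce'
Sorted forms differ -> they are NOT anagrams
Result: 0

0


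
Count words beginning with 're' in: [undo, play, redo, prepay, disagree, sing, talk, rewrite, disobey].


Checking each word for prefix 're':
  'undo' -> no (count: 0)
  'play' -> no (count: 0)
  'redo' -> YES, starts with 're' (count: 1)
  'prepay' -> no (count: 1)
  'disagree' -> no (count: 1)
  'sing' -> no (count: 1)
  'talk' -> no (count: 1)
  'rewrite' -> YES, starts with 're' (count: 2)
  'disobey' -> no (count: 2)
Total with prefix 're': 2

2


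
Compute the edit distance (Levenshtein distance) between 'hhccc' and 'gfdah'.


Building DP table for s1='hhccc' (len 5) and s2='gfdah' (len 5):
       g  f  d  a  h
    0  1  2  3  4  5
  h 1  1  2  3  4  4
  h 2  2  2  3  4  4
  c 3  3  3  3  4  5
  c 4  4  4  4  4  5
  c 5  5  5  5  5  5
Edit distance = dp[5][5] = 5

5


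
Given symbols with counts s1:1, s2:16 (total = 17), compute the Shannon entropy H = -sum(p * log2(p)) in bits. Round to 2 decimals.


Computing entropy H = -sum(p_i * log2(p_i)):
  s1: p = 1/17 = 0.0588, -p*log2(p) = 0.2404
  s2: p = 16/17 = 0.9412, -p*log2(p) = 0.0823
H = sum of terms = 0.3227
Rounded to 2 decimals: 0.32

0.32


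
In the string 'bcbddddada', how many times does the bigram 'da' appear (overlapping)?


Scanning 'bcbddddada' for bigram 'da':
  Position 0: 'bc' -> no
  Position 1: 'cb' -> no
  Position 2: 'bd' -> no
  Position 3: 'dd' -> no
  Position 4: 'dd' -> no
  Position 5: 'dd' -> no
  Position 6: 'da' -> MATCH
  Position 7: 'ad' -> no
  Position 8: 'da' -> MATCH
Total matches: 2

2


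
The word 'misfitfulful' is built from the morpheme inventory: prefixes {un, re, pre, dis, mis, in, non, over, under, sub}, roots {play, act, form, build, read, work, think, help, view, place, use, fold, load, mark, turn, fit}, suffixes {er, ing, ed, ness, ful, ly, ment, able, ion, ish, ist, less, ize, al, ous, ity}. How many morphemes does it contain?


Segmenting 'misfitfulful' against the inventory:
  'mis' -> prefix (morpheme 1)
  'fit' -> root (morpheme 2)
  'ful' -> suffix (morpheme 3)
  'ful' -> suffix (morpheme 4)
Total morphemes: 4

4


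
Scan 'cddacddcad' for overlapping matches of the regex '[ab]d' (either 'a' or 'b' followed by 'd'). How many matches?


Pattern: [ab]d means either 'a' or 'b' followed by 'd'.
Scanning 'cddacddcad' position-by-position:
  Pos 0: window 'cd' -> no
  Pos 1: window 'dd' -> no
  Pos 2: window 'da' -> no
  Pos 3: window 'ac' -> no
  Pos 4: window 'cd' -> no
  Pos 5: window 'dd' -> no
  Pos 6: window 'dc' -> no
  Pos 7: window 'ca' -> no
  Pos 8: window 'ad' -> MATCH
  Pos 9: window 'd' -> no
Total matches: 1

1


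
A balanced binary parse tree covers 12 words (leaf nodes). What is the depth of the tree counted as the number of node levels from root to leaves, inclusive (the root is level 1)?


In a balanced binary tree with n leaves the deepest leaf is ceil(log2(n)) edges below the root,
so counting node levels inclusive of root and leaves gives ceil(log2(n)) + 1 levels.
log2(12) = 3.5850
ceil(3.5850) = 4
levels = 4 + 1 = 5

5


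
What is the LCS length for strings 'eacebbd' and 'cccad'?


DP table for LCS of 'eacebbd' and 'cccad':
       c  c  c  a  d
    0  0  0  0  0  0
  e 0  0  0  0  0  0
  a 0  0  0  0  1  1
  c 0  1  1  1  1  1
  e 0  1  1  1  1  1
  b 0  1  1  1  1  1
  b 0  1  1  1  1  1
  d 0  1  1  1  1  2
LCS: 'ad'
LCS length = 2

2


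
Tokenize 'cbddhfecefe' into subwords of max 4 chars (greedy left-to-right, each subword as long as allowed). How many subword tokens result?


'cbddhfecefe' has 11 characters.
Chunking with max size 4:
  Chunk 1: 'cbdd' (positions 0-3)
  Chunk 2: 'hfec' (positions 4-7)
  Chunk 3: 'efe' (positions 8-10)
Total chunks: ceil(11 / 4) = 3

3


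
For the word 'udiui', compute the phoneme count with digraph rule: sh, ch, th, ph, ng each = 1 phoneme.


Parsing 'udiui' greedily, digraphs first:
  'u' -> vowel phoneme (phonemes so far: 1)
  'd' -> consonant phoneme (phonemes so far: 2)
  'i' -> vowel phoneme (phonemes so far: 3)
  'u' -> vowel phoneme (phonemes so far: 4)
  'i' -> vowel phoneme (phonemes so far: 5)
Total phonemes: 5

5


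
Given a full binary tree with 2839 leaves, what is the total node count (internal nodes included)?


Leaf nodes (terminals): 2839
Internal nodes = n - 1 = 2839 - 1 = 2838
Total = leaves + internal = 2839 + 2838 = 5677

5677


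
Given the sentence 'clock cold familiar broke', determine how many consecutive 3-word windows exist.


Word trigrams from [4] words:
  Trigram 1: (clock cold familiar)
  Trigram 2: (cold familiar broke)
Total word trigrams: 4 - 2 = 2

2


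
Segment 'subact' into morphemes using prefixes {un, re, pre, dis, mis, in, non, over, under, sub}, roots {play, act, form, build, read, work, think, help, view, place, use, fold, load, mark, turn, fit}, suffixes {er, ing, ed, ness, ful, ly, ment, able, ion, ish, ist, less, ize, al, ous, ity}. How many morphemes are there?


Segmenting 'subact' against the inventory:
  'sub' -> prefix (morpheme 1)
  'act' -> root (morpheme 2)
Total morphemes: 2

2


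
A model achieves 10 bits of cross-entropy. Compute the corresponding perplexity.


Perplexity formula: PP = 2^H
H = 10
PP = 2^10
PP = 2^10 = 1024

1024


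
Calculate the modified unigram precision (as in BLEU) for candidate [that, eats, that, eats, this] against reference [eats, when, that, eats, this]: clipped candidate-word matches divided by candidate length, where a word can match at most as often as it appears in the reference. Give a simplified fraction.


Reference word counts: {'eats': 2, 'that': 1, 'this': 1, 'when': 1}
Checking each candidate word (with clipping):
  'that' -> in reference (ref count 1, used 1/1) -> match (matches: 1)
  'eats' -> in reference (ref count 2, used 1/2) -> match (matches: 2)
  'that' -> ref count 1 already used up (1/1) -> clipped, no match (matches: 2)
  'eats' -> in reference (ref count 2, used 2/2) -> match (matches: 3)
  'this' -> in reference (ref count 1, used 1/1) -> match (matches: 4)
Clipped matches: 4, Candidate length: 5
Precision = 4/5

4/5


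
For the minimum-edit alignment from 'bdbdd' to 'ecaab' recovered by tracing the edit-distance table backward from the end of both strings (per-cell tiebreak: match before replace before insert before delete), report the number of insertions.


Edit distance = 5. Backtracking from cell (5, 5) with preference match > replace > insert > delete,
then listing the resulting alignment 'bdbdd' -> 'ecaab' left to right:
  Step 1: replace b->e
  Step 2: replace d->c
  Step 3: replace b->a
  Step 4: replace d->a
  Step 5: replace d->b
Total insertions: 0

0


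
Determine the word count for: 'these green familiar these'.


Counting words by splitting on spaces:
  Word 1: 'these'
  Word 2: 'green'
  Word 3: 'familiar'
  Word 4: 'these'
Total words: 4

4


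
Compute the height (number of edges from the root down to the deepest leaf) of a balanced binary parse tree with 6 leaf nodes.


In a balanced binary tree with n leaves the deepest leaf is ceil(log2(n)) edges below the root.
log2(6) = 2.5850
ceil(2.5850) = 3
height (edges) = 3

3


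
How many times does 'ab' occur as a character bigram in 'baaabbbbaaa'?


Scanning 'baaabbbbaaa' for bigram 'ab':
  Position 0: 'ba' -> no
  Position 1: 'aa' -> no
  Position 2: 'aa' -> no
  Position 3: 'ab' -> MATCH
  Position 4: 'bb' -> no
  Position 5: 'bb' -> no
  Position 6: 'bb' -> no
  Position 7: 'ba' -> no
  Position 8: 'aa' -> no
  Position 9: 'aa' -> no
Total matches: 1

1


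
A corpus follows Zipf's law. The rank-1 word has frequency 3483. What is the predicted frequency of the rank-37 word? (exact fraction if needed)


Zipf's law: freq(rank) = f1 / rank
f1 = 3483, rank = 37
freq = 3483 / 37
GCD(3483, 37) = 1
Simplified: 3483/37

3483/37


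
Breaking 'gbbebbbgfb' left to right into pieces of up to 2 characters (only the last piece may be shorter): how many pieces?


'gbbebbbgfb' has 10 characters.
Chunking with max size 2:
  Chunk 1: 'gb' (positions 0-1)
  Chunk 2: 'be' (positions 2-3)
  Chunk 3: 'bb' (positions 4-5)
  Chunk 4: 'bg' (positions 6-7)
  Chunk 5: 'fb' (positions 8-9)
Total chunks: ceil(10 / 2) = 5

5


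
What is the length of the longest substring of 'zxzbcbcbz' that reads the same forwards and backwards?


Scanning 'zxzbcbcbz' for palindromic substrings.
Substring at positions 2-8: 'zbcbcbz'.
Check: reverse('zbcbcbz') = 'zbcbcbz' -> palindrome confirmed.
Neighbouring characters ('x' / '-') break symmetry, so it cannot extend further.
No longer palindromic substring exists; longest length = 7

7


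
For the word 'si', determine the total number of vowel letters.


Scanning each character of 'si':
  Position 1: 's' -> consonant (running count: 0)
  Position 2: 'i' -> vowel (running count: 1)
Total vowels: 1

1


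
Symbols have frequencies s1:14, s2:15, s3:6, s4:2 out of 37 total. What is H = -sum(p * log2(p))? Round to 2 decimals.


Computing entropy H = -sum(p_i * log2(p_i)):
  s1: p = 14/37 = 0.3784, -p*log2(p) = 0.5305
  s2: p = 15/37 = 0.4054, -p*log2(p) = 0.5281
  s3: p = 6/37 = 0.1622, -p*log2(p) = 0.4256
  s4: p = 2/37 = 0.0541, -p*log2(p) = 0.2275
H = sum of terms = 1.7117
Rounded to 2 decimals: 1.71

1.71


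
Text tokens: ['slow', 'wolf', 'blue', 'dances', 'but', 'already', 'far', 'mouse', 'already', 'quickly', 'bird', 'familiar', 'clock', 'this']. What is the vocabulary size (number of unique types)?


Listing all tokens and tracking unique types:
  Token 1: 'slow' -> NEW (unique so far: 1)
  Token 2: 'wolf' -> NEW (unique so far: 2)
  Token 3: 'blue' -> NEW (unique so far: 3)
  Token 4: 'dances' -> NEW (unique so far: 4)
  Token 5: 'but' -> NEW (unique so far: 5)
  Token 6: 'already' -> NEW (unique so far: 6)
  Token 7: 'far' -> NEW (unique so far: 7)
  Token 8: 'mouse' -> NEW (unique so far: 8)
  Token 9: 'already' -> duplicate (unique so far: 8)
  Token 10: 'quickly' -> NEW (unique so far: 9)
  Token 11: 'bird' -> NEW (unique so far: 10)
  Token 12: 'familiar' -> NEW (unique so far: 11)
  Token 13: 'clock' -> NEW (unique so far: 12)
  Token 14: 'this' -> NEW (unique so far: 13)
Unique types: ('already', 'bird', 'blue', 'but', 'clock', 'dances', 'familiar', 'far', 'mouse', 'quickly', 'slow', 'this', 'wolf')
Vocabulary size: 13

13


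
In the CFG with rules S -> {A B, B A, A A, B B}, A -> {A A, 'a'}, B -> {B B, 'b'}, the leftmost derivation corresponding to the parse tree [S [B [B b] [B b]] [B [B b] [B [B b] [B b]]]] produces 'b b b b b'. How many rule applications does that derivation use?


Every bracketed nonterminal node [X ...] in the tree is produced by exactly one rule application.
Reading the tree off as a leftmost derivation:
  Step 1: S  =>  B B   (applied S -> B B)
  Step 2: B B  =>  B B B   (applied B -> B B)
  Step 3: B B B  =>  b B B   (applied B -> b)
  Step 4: b B B  =>  b b B   (applied B -> b)
  Step 5: b b B  =>  b b B B   (applied B -> B B)
  Step 6: b b B B  =>  b b b B   (applied B -> b)
  Step 7: b b b B  =>  b b b B B   (applied B -> B B)
  Step 8: b b b B B  =>  b b b b B   (applied B -> b)
  Step 9: b b b b B  =>  b b b b b   (applied B -> b)
Final yield: b b b b b
Total rewrite steps: 9

9


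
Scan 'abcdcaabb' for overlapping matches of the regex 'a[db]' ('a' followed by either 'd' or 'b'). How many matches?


Pattern: a[db] means 'a' followed by either 'd' or 'b'.
Scanning 'abcdcaabb' position-by-position:
  Pos 0: window 'ab' -> MATCH
  Pos 1: window 'bc' -> no
  Pos 2: window 'cd' -> no
  Pos 3: window 'dc' -> no
  Pos 4: window 'ca' -> no
  Pos 5: window 'aa' -> no
  Pos 6: window 'ab' -> MATCH
  Pos 7: window 'bb' -> no
  Pos 8: window 'b' -> no
Total matches: 2

2


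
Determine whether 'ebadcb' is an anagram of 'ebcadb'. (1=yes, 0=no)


Sort characters of 'ebadcb': 'abbcde'
Sort characters of 'ebcadb': 'abbcde'
Sorted forms match -> they ARE anagrams
Result: 1

1


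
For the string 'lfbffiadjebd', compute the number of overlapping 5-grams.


String 'lfbffiadjebd' has length L = 12.
Number of overlapping n-grams = L - n + 1
Substituting: 12 - 5 + 1 = 8

8


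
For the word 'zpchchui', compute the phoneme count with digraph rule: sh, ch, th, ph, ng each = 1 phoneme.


Parsing 'zpchchui' greedily, digraphs first:
  'z' -> consonant phoneme (phonemes so far: 1)
  'p' -> consonant phoneme (phonemes so far: 2)
  'ch' -> digraph (1 consonant phoneme) (phonemes so far: 3)
  'ch' -> digraph (1 consonant phoneme) (phonemes so far: 4)
  'u' -> vowel phoneme (phonemes so far: 5)
  'i' -> vowel phoneme (phonemes so far: 6)
Total phonemes: 6

6


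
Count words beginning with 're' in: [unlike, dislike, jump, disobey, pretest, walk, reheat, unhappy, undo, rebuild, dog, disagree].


Checking each word for prefix 're':
  'unlike' -> no (count: 0)
  'dislike' -> no (count: 0)
  'jump' -> no (count: 0)
  'disobey' -> no (count: 0)
  'pretest' -> no (count: 0)
  'walk' -> no (count: 0)
  'reheat' -> YES, starts with 're' (count: 1)
  'unhappy' -> no (count: 1)
  'undo' -> no (count: 1)
  'rebuild' -> YES, starts with 're' (count: 2)
  'dog' -> no (count: 2)
  'disagree' -> no (count: 2)
Total with prefix 're': 2

2


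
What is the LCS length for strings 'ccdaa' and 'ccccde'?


DP table for LCS of 'ccdaa' and 'ccccde':
       c  c  c  c  d  e
    0  0  0  0  0  0  0
  c 0  1  1  1  1  1  1
  c 0  1  2  2  2  2  2
  d 0  1  2  2  2  3  3
  a 0  1  2  2  2  3  3
  a 0  1  2  2  2  3  3
LCS: 'ccd'
LCS length = 3

3


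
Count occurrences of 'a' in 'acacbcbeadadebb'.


Scanning 'acacbcbeadadebb' for 'a':
  Position 0: 'a' -> MATCH (count: 1)
  Position 2: 'a' -> MATCH (count: 2)
  Position 8: 'a' -> MATCH (count: 3)
  Position 10: 'a' -> MATCH (count: 4)
Total occurrences of 'a': 4

4


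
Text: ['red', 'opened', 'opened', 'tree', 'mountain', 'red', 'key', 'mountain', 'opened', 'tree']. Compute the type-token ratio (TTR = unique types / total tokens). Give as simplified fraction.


Tokens: 10
Unique types: ('key', 'mountain', 'opened', 'red', 'tree') = 5
TTR = 5/10
Simplify: divide both by 5 -> 1/2
TTR = 1/2

1/2


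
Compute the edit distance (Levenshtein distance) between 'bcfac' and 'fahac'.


Building DP table for s1='bcfac' (len 5) and s2='fahac' (len 5):
       f  a  h  a  c
    0  1  2  3  4  5
  b 1  1  2  3  4  5
  c 2  2  2  3  4  4
  f 3  2  3  3  4  5
  a 4  3  2  3  3  4
  c 5  4  3  3  4  3
Edit distance = dp[5][5] = 3

3


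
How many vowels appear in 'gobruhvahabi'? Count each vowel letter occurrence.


Scanning each character of 'gobruhvahabi':
  Position 1: 'g' -> consonant (running count: 0)
  Position 2: 'o' -> vowel (running count: 1)
  Position 3: 'b' -> consonant (running count: 1)
  Position 4: 'r' -> consonant (running count: 1)
  Position 5: 'u' -> vowel (running count: 2)
  Position 6: 'h' -> consonant (running count: 2)
  Position 7: 'v' -> consonant (running count: 2)
  Position 8: 'a' -> vowel (running count: 3)
  Position 9: 'h' -> consonant (running count: 3)
  Position 10: 'a' -> vowel (running count: 4)
  Position 11: 'b' -> consonant (running count: 4)
  Position 12: 'i' -> vowel (running count: 5)
Total vowels: 5

5


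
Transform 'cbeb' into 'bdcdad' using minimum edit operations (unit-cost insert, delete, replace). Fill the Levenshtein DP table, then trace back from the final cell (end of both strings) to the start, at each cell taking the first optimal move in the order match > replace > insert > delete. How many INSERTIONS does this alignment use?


Edit distance = 5. Backtracking from cell (4, 6) with preference match > replace > insert > delete,
then listing the resulting alignment 'cbeb' -> 'bdcdad' left to right:
  Step 1: insert 'b' [insertion #1]
  Step 2: insert 'd' [insertion #2]
  Step 3: keep 'c'
  Step 4: replace b->d
  Step 5: replace e->a
  Step 6: replace b->d
Total insertions: 2

2


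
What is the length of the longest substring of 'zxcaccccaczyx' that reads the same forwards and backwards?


Scanning 'zxcaccccaczyx' for palindromic substrings.
Substring at positions 2-9: 'caccccac'.
Check: reverse('caccccac') = 'caccccac' -> palindrome confirmed.
Neighbouring characters ('x' / 'z') break symmetry, so it cannot extend further.
No longer palindromic substring exists; longest length = 8

8


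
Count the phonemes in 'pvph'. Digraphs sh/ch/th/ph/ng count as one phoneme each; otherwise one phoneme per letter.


Parsing 'pvph' greedily, digraphs first:
  'p' -> consonant phoneme (phonemes so far: 1)
  'v' -> consonant phoneme (phonemes so far: 2)
  'ph' -> digraph (1 consonant phoneme) (phonemes so far: 3)
Total phonemes: 3

3


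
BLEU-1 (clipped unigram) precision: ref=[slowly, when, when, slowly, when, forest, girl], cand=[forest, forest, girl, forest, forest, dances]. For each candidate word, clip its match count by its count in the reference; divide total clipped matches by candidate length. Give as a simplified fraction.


Reference word counts: {'forest': 1, 'girl': 1, 'slowly': 2, 'when': 3}
Checking each candidate word (with clipping):
  'forest' -> in reference (ref count 1, used 1/1) -> match (matches: 1)
  'forest' -> ref count 1 already used up (1/1) -> clipped, no match (matches: 1)
  'girl' -> in reference (ref count 1, used 1/1) -> match (matches: 2)
  'forest' -> ref count 1 already used up (1/1) -> clipped, no match (matches: 2)
  'forest' -> ref count 1 already used up (1/1) -> clipped, no match (matches: 2)
  'dances' -> not in reference -> no match (matches: 2)
Clipped matches: 2, Candidate length: 6
Precision = 2/6 = 1/3

1/3


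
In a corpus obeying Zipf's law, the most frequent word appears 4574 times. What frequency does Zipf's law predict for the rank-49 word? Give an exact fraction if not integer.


Zipf's law: freq(rank) = f1 / rank
f1 = 4574, rank = 49
freq = 4574 / 49
GCD(4574, 49) = 1
Simplified: 4574/49

4574/49


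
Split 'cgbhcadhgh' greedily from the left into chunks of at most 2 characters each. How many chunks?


'cgbhcadhgh' has 10 characters.
Chunking with max size 2:
  Chunk 1: 'cg' (positions 0-1)
  Chunk 2: 'bh' (positions 2-3)
  Chunk 3: 'ca' (positions 4-5)
  Chunk 4: 'dh' (positions 6-7)
  Chunk 5: 'gh' (positions 8-9)
Total chunks: ceil(10 / 2) = 5

5


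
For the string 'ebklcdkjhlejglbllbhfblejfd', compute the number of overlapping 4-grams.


String 'ebklcdkjhlejglbllbhfblejfd' has length L = 26.
Number of overlapping n-grams = L - n + 1
Substituting: 26 - 4 + 1 = 23

23


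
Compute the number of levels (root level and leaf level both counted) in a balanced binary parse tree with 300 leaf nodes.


In a balanced binary tree with n leaves the deepest leaf is ceil(log2(n)) edges below the root,
so counting node levels inclusive of root and leaves gives ceil(log2(n)) + 1 levels.
log2(300) = 8.2288
ceil(8.2288) = 9
levels = 9 + 1 = 10

10


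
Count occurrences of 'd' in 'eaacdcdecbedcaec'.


Scanning 'eaacdcdecbedcaec' for 'd':
  Position 4: 'd' -> MATCH (count: 1)
  Position 6: 'd' -> MATCH (count: 2)
  Position 11: 'd' -> MATCH (count: 3)
Total occurrences of 'd': 3

3


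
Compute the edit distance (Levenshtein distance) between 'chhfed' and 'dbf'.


Building DP table for s1='chhfed' (len 6) and s2='dbf' (len 3):
       d  b  f
    0  1  2  3
  c 1  1  2  3
  h 2  2  2  3
  h 3  3  3  3
  f 4  4  4  3
  e 5  5  5  4
  d 6  5  6  5
Edit distance = dp[6][3] = 5

5


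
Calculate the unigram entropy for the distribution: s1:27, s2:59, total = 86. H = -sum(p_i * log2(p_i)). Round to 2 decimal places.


Computing entropy H = -sum(p_i * log2(p_i)):
  s1: p = 27/86 = 0.3140, -p*log2(p) = 0.5247
  s2: p = 59/86 = 0.6860, -p*log2(p) = 0.3729
H = sum of terms = 0.8976
Rounded to 2 decimals: 0.90

0.90


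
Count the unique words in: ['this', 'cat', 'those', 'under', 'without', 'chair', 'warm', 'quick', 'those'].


Listing all tokens and tracking unique types:
  Token 1: 'this' -> NEW (unique so far: 1)
  Token 2: 'cat' -> NEW (unique so far: 2)
  Token 3: 'those' -> NEW (unique so far: 3)
  Token 4: 'under' -> NEW (unique so far: 4)
  Token 5: 'without' -> NEW (unique so far: 5)
  Token 6: 'chair' -> NEW (unique so far: 6)
  Token 7: 'warm' -> NEW (unique so far: 7)
  Token 8: 'quick' -> NEW (unique so far: 8)
  Token 9: 'those' -> duplicate (unique so far: 8)
Unique types: ('cat', 'chair', 'quick', 'this', 'those', 'under', 'warm', 'without')
Vocabulary size: 8

8


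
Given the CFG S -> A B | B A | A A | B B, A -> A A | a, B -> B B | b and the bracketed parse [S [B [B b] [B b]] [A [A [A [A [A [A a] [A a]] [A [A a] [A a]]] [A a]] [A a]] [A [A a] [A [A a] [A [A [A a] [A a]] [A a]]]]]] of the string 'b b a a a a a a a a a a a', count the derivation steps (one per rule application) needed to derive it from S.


Every bracketed nonterminal node [X ...] in the tree is produced by exactly one rule application.
Reading the tree off as a leftmost derivation:
  Step 1: S  =>  B A   (applied S -> B A)
  Step 2: B A  =>  B B A   (applied B -> B B)
  Step 3: B B A  =>  b B A   (applied B -> b)
  Step 4: b B A  =>  b b A   (applied B -> b)
  Step 5: b b A  =>  b b A A   (applied A -> A A)
  Step 6: b b A A  =>  b b A A A   (applied A -> A A)
  Step 7: b b A A A  =>  b b A A A A   (applied A -> A A)
  Step 8: b b A A A A  =>  b b A A A A A   (applied A -> A A)
  Step 9: b b A A A A A  =>  b b A A A A A A   (applied A -> A A)
  Step 10: b b A A A A A A  =>  b b a A A A A A   (applied A -> a)
  Step 11: b b a A A A A A  =>  b b a a A A A A   (applied A -> a)
  Step 12: b b a a A A A A  =>  b b a a A A A A A   (applied A -> A A)
  Step 13: b b a a A A A A A  =>  b b a a a A A A A   (applied A -> a)
  Step 14: b b a a a A A A A  =>  b b a a a a A A A   (applied A -> a)
  Step 15: b b a a a a A A A  =>  b b a a a a a A A   (applied A -> a)
  Step 16: b b a a a a a A A  =>  b b a a a a a a A   (applied A -> a)
  Step 17: b b a a a a a a A  =>  b b a a a a a a A A   (applied A -> A A)
  Step 18: b b a a a a a a A A  =>  b b a a a a a a a A   (applied A -> a)
  Step 19: b b a a a a a a a A  =>  b b a a a a a a a A A   (applied A -> A A)
  Step 20: b b a a a a a a a A A  =>  b b a a a a a a a a A   (applied A -> a)
  Step 21: b b a a a a a a a a A  =>  b b a a a a a a a a A A   (applied A -> A A)
  Step 22: b b a a a a a a a a A A  =>  b b a a a a a a a a A A A   (applied A -> A A)
  Step 23: b b a a a a a a a a A A A  =>  b b a a a a a a a a a A A   (applied A -> a)
  Step 24: b b a a a a a a a a a A A  =>  b b a a a a a a a a a a A   (applied A -> a)
  Step 25: b b a a a a a a a a a a A  =>  b b a a a a a a a a a a a   (applied A -> a)
Final yield: b b a a a a a a a a a a a
Total rewrite steps: 25

25


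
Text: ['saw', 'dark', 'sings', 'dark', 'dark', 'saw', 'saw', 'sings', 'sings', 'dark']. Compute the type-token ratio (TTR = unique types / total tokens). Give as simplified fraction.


Tokens: 10
Unique types: ('dark', 'saw', 'sings') = 3
TTR = 3/10
Already in lowest terms.

3/10


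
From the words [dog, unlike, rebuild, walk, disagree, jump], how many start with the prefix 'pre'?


Checking each word for prefix 'pre':
  'dog' -> no (count: 0)
  'unlike' -> no (count: 0)
  'rebuild' -> no (count: 0)
  'walk' -> no (count: 0)
  'disagree' -> no (count: 0)
  'jump' -> no (count: 0)
Total with prefix 'pre': 0

0


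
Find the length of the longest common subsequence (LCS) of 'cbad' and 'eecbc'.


DP table for LCS of 'cbad' and 'eecbc':
       e  e  c  b  c
    0  0  0  0  0  0
  c 0  0  0  1  1  1
  b 0  0  0  1  2  2
  a 0  0  0  1  2  2
  d 0  0  0  1  2  2
LCS: 'cb'
LCS length = 2

2


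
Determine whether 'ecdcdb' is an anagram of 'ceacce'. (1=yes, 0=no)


Sort characters of 'ecdcdb': 'bccdde'
Sort characters of 'ceacce': 'acccee'
Sorted forms differ -> they are NOT anagrams
Result: 0

0


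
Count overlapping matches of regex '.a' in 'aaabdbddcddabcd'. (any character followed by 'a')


Pattern: .a means any character followed by 'a'.
Scanning 'aaabdbddcddabcd' position-by-position:
  Pos 0: window 'aa' -> MATCH
  Pos 1: window 'aa' -> MATCH
  Pos 2: window 'ab' -> no
  Pos 3: window 'bd' -> no
  Pos 4: window 'db' -> no
  Pos 5: window 'bd' -> no
  Pos 6: window 'dd' -> no
  Pos 7: window 'dc' -> no
  Pos 8: window 'cd' -> no
  Pos 9: window 'dd' -> no
  Pos 10: window 'da' -> MATCH
  Pos 11: window 'ab' -> no
  Pos 12: window 'bc' -> no
  Pos 13: window 'cd' -> no
  Pos 14: window 'd' -> no
Total matches: 3

3
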